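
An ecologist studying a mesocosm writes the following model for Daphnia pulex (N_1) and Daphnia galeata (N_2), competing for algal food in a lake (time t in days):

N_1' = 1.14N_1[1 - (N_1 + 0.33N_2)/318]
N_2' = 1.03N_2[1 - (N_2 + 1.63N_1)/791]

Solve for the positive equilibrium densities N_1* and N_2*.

Setting both brackets to zero gives the nullclines N_1 + 0.33N_2 = 318 and 1.63N_1 + N_2 = 791.
Substituting N_2 = 791 - 1.63N_1 into the first: N_1(1 - 0.33·1.63) = 318 - 0.33·791.
So N_1* = 57/0.462 = 123, and then N_2* = 791 - 1.63·123 = 590.

N_1* ≈ 123, N_2* ≈ 590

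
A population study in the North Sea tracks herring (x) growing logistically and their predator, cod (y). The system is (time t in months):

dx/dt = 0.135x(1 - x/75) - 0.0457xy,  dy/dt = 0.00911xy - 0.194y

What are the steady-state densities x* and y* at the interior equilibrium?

x* ≈ 21.3, y* ≈ 2.12

From dy/dt = 0 with y > 0: 0.00911x* = 0.194, so x* = 21.3.
Substitute into dx/dt = 0: 0.135(1 - 21.3/75) = 0.0457y*.
The bracket is 0.716, giving y* = 0.0967/0.0457 = 2.12.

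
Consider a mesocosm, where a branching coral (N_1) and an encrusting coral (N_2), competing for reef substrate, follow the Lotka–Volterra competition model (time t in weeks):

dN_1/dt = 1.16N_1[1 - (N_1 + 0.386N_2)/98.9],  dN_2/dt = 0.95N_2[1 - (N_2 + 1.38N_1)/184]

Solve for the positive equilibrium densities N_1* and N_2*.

Setting both brackets to zero gives the nullclines N_1 + 0.386N_2 = 98.9 and 1.38N_1 + N_2 = 184.
Substituting N_2 = 184 - 1.38N_1 into the first: N_1(1 - 0.386·1.38) = 98.9 - 0.386·184.
So N_1* = 27.9/0.467 = 59.7, and then N_2* = 184 - 1.38·59.7 = 102.

N_1* ≈ 59.7, N_2* ≈ 102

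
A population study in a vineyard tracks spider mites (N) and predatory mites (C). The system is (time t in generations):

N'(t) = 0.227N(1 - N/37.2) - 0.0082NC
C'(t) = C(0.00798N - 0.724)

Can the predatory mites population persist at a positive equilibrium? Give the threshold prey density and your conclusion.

The predator equation gives dC/dt > 0 only when N > 0.724/0.00798 = 90.7.
Without the predator, N → K = 37.2. Since 37.2 < 90.7, the predator cannot invade.

Threshold N = 90.7; K < 90.7, so no, the predator goes extinct.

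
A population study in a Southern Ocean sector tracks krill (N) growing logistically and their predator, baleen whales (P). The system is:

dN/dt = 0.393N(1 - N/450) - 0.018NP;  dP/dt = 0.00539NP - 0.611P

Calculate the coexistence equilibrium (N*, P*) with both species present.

From dP/dt = 0 with P > 0: 0.00539N* = 0.611, so N* = 113.
Substitute into dN/dt = 0: 0.393(1 - 113/450) = 0.018P*.
The bracket is 0.748, giving P* = 0.294/0.018 = 16.3.

N* ≈ 113, P* ≈ 16.3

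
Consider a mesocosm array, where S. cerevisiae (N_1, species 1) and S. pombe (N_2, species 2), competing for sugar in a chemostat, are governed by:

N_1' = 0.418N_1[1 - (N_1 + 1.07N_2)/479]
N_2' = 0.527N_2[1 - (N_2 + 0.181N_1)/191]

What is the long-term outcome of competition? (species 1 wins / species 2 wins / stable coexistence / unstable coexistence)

stable coexistence

Compare the nullcline intercepts: K1/α12 = 479/1.07 = 448 > K2 = 191; K2/α21 = 191/0.181 = 1060 > K1 = 479.
Since both inequalities hold, each species can invade when rare, so the interior equilibrium is stable.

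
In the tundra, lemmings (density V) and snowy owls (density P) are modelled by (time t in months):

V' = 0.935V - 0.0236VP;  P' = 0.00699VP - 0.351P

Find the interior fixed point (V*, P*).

Set dP/dt = 0 with P > 0: 0.00699V - 0.351 = 0, so V* = 0.351/0.00699 = 50.2.
Set dV/dt = 0 with V > 0: 0.935 - 0.0236P = 0, so P* = 0.935/0.0236 = 39.6.

V* ≈ 50.2, P* ≈ 39.6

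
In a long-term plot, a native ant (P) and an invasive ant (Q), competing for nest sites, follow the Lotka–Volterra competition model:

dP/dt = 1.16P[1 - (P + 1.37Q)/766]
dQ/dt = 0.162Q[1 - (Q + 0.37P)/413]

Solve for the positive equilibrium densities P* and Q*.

Setting both brackets to zero gives the nullclines P + 1.37Q = 766 and 0.37P + Q = 413.
Substituting Q = 413 - 0.37P into the first: P(1 - 1.37·0.37) = 766 - 1.37·413.
So P* = 200/0.493 = 406, and then Q* = 413 - 0.37·406 = 263.

P* ≈ 406, Q* ≈ 263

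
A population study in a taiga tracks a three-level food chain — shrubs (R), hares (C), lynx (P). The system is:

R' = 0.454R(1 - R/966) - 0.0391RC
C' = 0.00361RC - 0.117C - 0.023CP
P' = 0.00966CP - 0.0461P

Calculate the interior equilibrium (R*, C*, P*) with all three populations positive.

From dP/dt = 0: 0.00966C* = 0.0461, so C* = 4.77.
From dR/dt = 0: 0.454(1 - R*/966) = 0.0391·4.77, giving R* = 966·(1 - 0.411) = 569.
From dC/dt = 0: 0.00361·569 - 0.117 = 0.023P*, so P* = 1.94/0.023 = 84.2.

R* ≈ 569, C* ≈ 4.77, P* ≈ 84.2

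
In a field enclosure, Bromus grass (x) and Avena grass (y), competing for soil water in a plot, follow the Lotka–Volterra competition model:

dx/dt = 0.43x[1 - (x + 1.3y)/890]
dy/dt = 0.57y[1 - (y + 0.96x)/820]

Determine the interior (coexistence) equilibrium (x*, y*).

Setting both brackets to zero gives the nullclines x + 1.3y = 890 and 0.96x + y = 820.
Substituting y = 820 - 0.96x into the first: x(1 - 1.3·0.96) = 890 - 1.3·820.
So x* = -176/-0.248 = 710, and then y* = 820 - 0.96·710 = 139.

x* ≈ 710, y* ≈ 139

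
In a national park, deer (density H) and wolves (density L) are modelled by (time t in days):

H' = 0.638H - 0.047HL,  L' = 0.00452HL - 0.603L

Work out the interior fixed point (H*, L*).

Set dL/dt = 0 with L > 0: 0.00452H - 0.603 = 0, so H* = 0.603/0.00452 = 133.
Set dH/dt = 0 with H > 0: 0.638 - 0.047L = 0, so L* = 0.638/0.047 = 13.6.

H* ≈ 133, L* ≈ 13.6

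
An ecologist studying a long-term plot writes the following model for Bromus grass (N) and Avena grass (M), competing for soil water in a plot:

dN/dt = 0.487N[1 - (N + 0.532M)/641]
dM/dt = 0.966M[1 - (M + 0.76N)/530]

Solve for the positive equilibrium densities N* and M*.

N* ≈ 603, M* ≈ 71.9

Setting both brackets to zero gives the nullclines N + 0.532M = 641 and 0.76N + M = 530.
Substituting M = 530 - 0.76N into the first: N(1 - 0.532·0.76) = 641 - 0.532·530.
So N* = 359/0.596 = 603, and then M* = 530 - 0.76·603 = 71.9.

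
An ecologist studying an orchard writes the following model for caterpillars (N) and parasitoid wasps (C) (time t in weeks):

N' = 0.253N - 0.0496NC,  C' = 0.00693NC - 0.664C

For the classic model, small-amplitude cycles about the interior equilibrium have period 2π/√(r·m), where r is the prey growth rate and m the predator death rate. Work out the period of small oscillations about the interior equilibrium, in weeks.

T ≈ 15.3 weeks

Here r = 0.253 and m = 0.664, so r·m = 0.168.
ω = √0.168 = 0.41 per week, hence T = 2π/ω ≈ 15.3 weeks.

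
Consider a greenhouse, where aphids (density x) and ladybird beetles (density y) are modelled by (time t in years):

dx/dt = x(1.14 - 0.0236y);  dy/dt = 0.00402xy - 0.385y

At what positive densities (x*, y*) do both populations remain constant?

Set dy/dt = 0 with y > 0: 0.00402x - 0.385 = 0, so x* = 0.385/0.00402 = 95.8.
Set dx/dt = 0 with x > 0: 1.14 - 0.0236y = 0, so y* = 1.14/0.0236 = 48.3.

x* ≈ 95.8, y* ≈ 48.3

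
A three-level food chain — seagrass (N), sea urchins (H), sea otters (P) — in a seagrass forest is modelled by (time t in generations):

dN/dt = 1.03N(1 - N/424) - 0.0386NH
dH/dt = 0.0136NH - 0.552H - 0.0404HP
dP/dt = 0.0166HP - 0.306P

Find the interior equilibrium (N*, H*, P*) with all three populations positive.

From dP/dt = 0: 0.0166H* = 0.306, so H* = 18.4.
From dN/dt = 0: 1.03(1 - N*/424) = 0.0386·18.4, giving N* = 424·(1 - 0.691) = 131.
From dH/dt = 0: 0.0136·131 - 0.552 = 0.0404P*, so P* = 1.23/0.0404 = 30.5.

N* ≈ 131, H* ≈ 18.4, P* ≈ 30.5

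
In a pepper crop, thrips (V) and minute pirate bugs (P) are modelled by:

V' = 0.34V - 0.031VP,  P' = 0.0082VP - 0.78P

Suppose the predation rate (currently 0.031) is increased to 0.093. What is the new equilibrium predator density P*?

At the interior fixed point, setting dV/dt = 0 with V > 0 fixes P* = (prey growth rate)/(VP coefficient) — independent of the other coefficients.
With the change, P* = 0.34/0.093 = 3.66; it falls from 11.

P* ≈ 3.66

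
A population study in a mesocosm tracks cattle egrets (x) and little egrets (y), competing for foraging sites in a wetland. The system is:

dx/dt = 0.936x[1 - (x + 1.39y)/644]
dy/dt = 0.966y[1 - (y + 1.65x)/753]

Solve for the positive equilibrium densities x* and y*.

Setting both brackets to zero gives the nullclines x + 1.39y = 644 and 1.65x + y = 753.
Substituting y = 753 - 1.65x into the first: x(1 - 1.39·1.65) = 644 - 1.39·753.
So x* = -403/-1.29 = 311, and then y* = 753 - 1.65·311 = 239.

x* ≈ 311, y* ≈ 239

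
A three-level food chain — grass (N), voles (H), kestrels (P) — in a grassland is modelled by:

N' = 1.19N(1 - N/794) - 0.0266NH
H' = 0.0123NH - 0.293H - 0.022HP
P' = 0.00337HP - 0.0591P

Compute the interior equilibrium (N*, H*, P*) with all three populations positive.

From dP/dt = 0: 0.00337H* = 0.0591, so H* = 17.5.
From dN/dt = 0: 1.19(1 - N*/794) = 0.0266·17.5, giving N* = 794·(1 - 0.392) = 483.
From dH/dt = 0: 0.0123·483 - 0.293 = 0.022P*, so P* = 5.64/0.022 = 257.

N* ≈ 483, H* ≈ 17.5, P* ≈ 257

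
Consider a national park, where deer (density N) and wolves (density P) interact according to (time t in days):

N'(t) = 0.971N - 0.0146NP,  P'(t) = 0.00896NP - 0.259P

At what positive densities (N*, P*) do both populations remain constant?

N* ≈ 28.9, P* ≈ 66.5

Set dP/dt = 0 with P > 0: 0.00896N - 0.259 = 0, so N* = 0.259/0.00896 = 28.9.
Set dN/dt = 0 with N > 0: 0.971 - 0.0146P = 0, so P* = 0.971/0.0146 = 66.5.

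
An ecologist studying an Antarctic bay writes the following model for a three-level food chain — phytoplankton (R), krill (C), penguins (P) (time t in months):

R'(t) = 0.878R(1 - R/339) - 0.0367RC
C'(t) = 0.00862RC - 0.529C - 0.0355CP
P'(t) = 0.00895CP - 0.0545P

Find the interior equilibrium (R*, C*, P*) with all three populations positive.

From dP/dt = 0: 0.00895C* = 0.0545, so C* = 6.09.
From dR/dt = 0: 0.878(1 - R*/339) = 0.0367·6.09, giving R* = 339·(1 - 0.255) = 253.
From dC/dt = 0: 0.00862·253 - 0.529 = 0.0355P*, so P* = 1.65/0.0355 = 46.5.

R* ≈ 253, C* ≈ 6.09, P* ≈ 46.5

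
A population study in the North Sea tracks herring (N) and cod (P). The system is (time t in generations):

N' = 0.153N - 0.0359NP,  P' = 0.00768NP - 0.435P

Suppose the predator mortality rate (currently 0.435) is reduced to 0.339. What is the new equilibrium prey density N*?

N* ≈ 44.1

At the interior fixed point, setting dP/dt = 0 with P > 0 fixes N* = (predator death rate)/(NP coefficient) — independent of the other coefficients.
With the change, N* = 0.339/0.00768 = 44.1; it falls from 56.6.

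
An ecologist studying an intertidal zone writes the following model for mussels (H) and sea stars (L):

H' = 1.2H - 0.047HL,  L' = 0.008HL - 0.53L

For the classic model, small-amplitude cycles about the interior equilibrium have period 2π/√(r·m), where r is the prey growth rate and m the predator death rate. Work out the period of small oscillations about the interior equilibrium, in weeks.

Here r = 1.2 and m = 0.53, so r·m = 0.636.
ω = √0.636 = 0.797 per week, hence T = 2π/ω ≈ 7.88 weeks.

T ≈ 7.88 weeks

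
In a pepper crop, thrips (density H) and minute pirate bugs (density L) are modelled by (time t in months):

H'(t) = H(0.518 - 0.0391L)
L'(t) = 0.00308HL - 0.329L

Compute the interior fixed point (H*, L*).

H* ≈ 107, L* ≈ 13.2

Set dL/dt = 0 with L > 0: 0.00308H - 0.329 = 0, so H* = 0.329/0.00308 = 107.
Set dH/dt = 0 with H > 0: 0.518 - 0.0391L = 0, so L* = 0.518/0.0391 = 13.2.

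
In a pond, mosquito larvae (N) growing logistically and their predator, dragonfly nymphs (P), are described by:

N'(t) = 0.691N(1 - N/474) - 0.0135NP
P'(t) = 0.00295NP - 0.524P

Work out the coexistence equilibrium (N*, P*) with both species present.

N* ≈ 178, P* ≈ 32

From dP/dt = 0 with P > 0: 0.00295N* = 0.524, so N* = 178.
Substitute into dN/dt = 0: 0.691(1 - 178/474) = 0.0135P*.
The bracket is 0.625, giving P* = 0.432/0.0135 = 32.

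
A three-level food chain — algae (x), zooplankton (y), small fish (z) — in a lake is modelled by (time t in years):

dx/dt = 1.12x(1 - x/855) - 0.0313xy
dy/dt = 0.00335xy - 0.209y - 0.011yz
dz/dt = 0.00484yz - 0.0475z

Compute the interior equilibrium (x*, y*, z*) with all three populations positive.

From dz/dt = 0: 0.00484y* = 0.0475, so y* = 9.81.
From dx/dt = 0: 1.12(1 - x*/855) = 0.0313·9.81, giving x* = 855·(1 - 0.274) = 621.
From dy/dt = 0: 0.00335·621 - 0.209 = 0.011z*, so z* = 1.87/0.011 = 170.

x* ≈ 621, y* ≈ 9.81, z* ≈ 170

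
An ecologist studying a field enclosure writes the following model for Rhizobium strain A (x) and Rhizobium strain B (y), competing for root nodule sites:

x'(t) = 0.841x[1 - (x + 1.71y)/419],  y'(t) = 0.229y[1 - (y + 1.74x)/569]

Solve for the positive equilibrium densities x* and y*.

Setting both brackets to zero gives the nullclines x + 1.71y = 419 and 1.74x + y = 569.
Substituting y = 569 - 1.74x into the first: x(1 - 1.71·1.74) = 419 - 1.71·569.
So x* = -554/-1.98 = 280, and then y* = 569 - 1.74·280 = 81.

x* ≈ 280, y* ≈ 81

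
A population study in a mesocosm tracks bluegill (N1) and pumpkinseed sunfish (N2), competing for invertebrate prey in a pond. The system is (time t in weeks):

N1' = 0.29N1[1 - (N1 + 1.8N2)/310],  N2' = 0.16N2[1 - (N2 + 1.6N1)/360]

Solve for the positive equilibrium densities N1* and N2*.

Setting both brackets to zero gives the nullclines N1 + 1.8N2 = 310 and 1.6N1 + N2 = 360.
Substituting N2 = 360 - 1.6N1 into the first: N1(1 - 1.8·1.6) = 310 - 1.8·360.
So N1* = -338/-1.88 = 180, and then N2* = 360 - 1.6·180 = 72.3.

N1* ≈ 180, N2* ≈ 72.3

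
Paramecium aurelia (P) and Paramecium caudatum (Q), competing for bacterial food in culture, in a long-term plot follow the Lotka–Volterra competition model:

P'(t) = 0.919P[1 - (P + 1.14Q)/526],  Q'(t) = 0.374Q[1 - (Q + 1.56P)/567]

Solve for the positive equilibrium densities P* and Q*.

Setting both brackets to zero gives the nullclines P + 1.14Q = 526 and 1.56P + Q = 567.
Substituting Q = 567 - 1.56P into the first: P(1 - 1.14·1.56) = 526 - 1.14·567.
So P* = -120/-0.778 = 155, and then Q* = 567 - 1.56·155 = 326.

P* ≈ 155, Q* ≈ 326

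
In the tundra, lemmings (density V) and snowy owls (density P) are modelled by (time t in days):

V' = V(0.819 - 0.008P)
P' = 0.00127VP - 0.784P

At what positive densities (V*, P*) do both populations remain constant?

V* ≈ 617, P* ≈ 102

Set dP/dt = 0 with P > 0: 0.00127V - 0.784 = 0, so V* = 0.784/0.00127 = 617.
Set dV/dt = 0 with V > 0: 0.819 - 0.008P = 0, so P* = 0.819/0.008 = 102.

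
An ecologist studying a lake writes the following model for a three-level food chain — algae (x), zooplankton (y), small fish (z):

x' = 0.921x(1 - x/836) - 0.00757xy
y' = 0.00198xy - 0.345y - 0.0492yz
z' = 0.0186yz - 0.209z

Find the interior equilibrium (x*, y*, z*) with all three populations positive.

x* ≈ 759, y* ≈ 11.2, z* ≈ 23.5

From dz/dt = 0: 0.0186y* = 0.209, so y* = 11.2.
From dx/dt = 0: 0.921(1 - x*/836) = 0.00757·11.2, giving x* = 836·(1 - 0.0924) = 759.
From dy/dt = 0: 0.00198·759 - 0.345 = 0.0492z*, so z* = 1.16/0.0492 = 23.5.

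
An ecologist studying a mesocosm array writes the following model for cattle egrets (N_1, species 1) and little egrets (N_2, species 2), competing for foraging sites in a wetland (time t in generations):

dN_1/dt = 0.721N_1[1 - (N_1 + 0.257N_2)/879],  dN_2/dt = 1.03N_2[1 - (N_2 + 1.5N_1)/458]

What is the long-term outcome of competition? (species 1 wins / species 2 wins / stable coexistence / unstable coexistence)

species 1 excludes species 2

Compare the nullcline intercepts: K1/α12 = 879/0.257 = 3420 > K2 = 458; K2/α21 = 458/1.5 = 305 < K1 = 879.
Since the inequalities point opposite ways, species 1 can invade but species 2 cannot.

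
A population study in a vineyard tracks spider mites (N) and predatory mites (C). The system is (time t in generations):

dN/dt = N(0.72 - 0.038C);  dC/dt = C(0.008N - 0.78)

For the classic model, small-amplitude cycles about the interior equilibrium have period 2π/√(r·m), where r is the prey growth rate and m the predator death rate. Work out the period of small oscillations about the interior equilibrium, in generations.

T ≈ 8.38 generations

Here r = 0.72 and m = 0.78, so r·m = 0.562.
ω = √0.562 = 0.749 per generation, hence T = 2π/ω ≈ 8.38 generations.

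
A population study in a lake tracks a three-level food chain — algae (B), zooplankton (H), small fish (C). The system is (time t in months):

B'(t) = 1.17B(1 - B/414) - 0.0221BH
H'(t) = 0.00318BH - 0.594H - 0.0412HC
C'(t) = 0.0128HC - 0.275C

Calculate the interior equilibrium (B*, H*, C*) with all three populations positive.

B* ≈ 246, H* ≈ 21.5, C* ≈ 4.57

From dC/dt = 0: 0.0128H* = 0.275, so H* = 21.5.
From dB/dt = 0: 1.17(1 - B*/414) = 0.0221·21.5, giving B* = 414·(1 - 0.406) = 246.
From dH/dt = 0: 0.00318·246 - 0.594 = 0.0412C*, so C* = 0.188/0.0412 = 4.57.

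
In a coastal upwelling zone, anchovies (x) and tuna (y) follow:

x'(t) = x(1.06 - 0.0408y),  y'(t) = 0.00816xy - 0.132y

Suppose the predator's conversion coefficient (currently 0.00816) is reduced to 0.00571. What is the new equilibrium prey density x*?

x* ≈ 23.1

At the interior fixed point, setting dy/dt = 0 with y > 0 fixes x* = (predator death rate)/(xy coefficient) — independent of the other coefficients.
With the change, x* = 0.132/0.00571 = 23.1; it rises from 16.2.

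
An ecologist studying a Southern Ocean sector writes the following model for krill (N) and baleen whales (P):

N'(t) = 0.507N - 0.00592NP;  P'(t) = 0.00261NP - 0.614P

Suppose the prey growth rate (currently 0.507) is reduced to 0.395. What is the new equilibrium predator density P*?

P* ≈ 66.7

At the interior fixed point, setting dN/dt = 0 with N > 0 fixes P* = (prey growth rate)/(NP coefficient) — independent of the other coefficients.
With the change, P* = 0.395/0.00592 = 66.7; it falls from 85.6.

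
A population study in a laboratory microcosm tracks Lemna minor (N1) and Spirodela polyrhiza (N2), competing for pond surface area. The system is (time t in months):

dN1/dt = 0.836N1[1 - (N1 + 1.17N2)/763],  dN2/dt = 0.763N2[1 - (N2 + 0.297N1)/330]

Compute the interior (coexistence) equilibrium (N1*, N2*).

N1* ≈ 578, N2* ≈ 158

Setting both brackets to zero gives the nullclines N1 + 1.17N2 = 763 and 0.297N1 + N2 = 330.
Substituting N2 = 330 - 0.297N1 into the first: N1(1 - 1.17·0.297) = 763 - 1.17·330.
So N1* = 377/0.653 = 578, and then N2* = 330 - 0.297·578 = 158.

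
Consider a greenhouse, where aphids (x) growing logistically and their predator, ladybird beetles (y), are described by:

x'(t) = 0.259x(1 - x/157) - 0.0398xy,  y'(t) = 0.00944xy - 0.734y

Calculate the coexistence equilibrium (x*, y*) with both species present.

From dy/dt = 0 with y > 0: 0.00944x* = 0.734, so x* = 77.8.
Substitute into dx/dt = 0: 0.259(1 - 77.8/157) = 0.0398y*.
The bracket is 0.505, giving y* = 0.131/0.0398 = 3.28.

x* ≈ 77.8, y* ≈ 3.28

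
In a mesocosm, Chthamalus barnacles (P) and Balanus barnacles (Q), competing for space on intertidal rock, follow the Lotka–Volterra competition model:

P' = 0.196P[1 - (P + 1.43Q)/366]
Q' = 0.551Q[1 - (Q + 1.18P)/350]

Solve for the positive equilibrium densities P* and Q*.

Setting both brackets to zero gives the nullclines P + 1.43Q = 366 and 1.18P + Q = 350.
Substituting Q = 350 - 1.18P into the first: P(1 - 1.43·1.18) = 366 - 1.43·350.
So P* = -134/-0.687 = 196, and then Q* = 350 - 1.18·196 = 119.

P* ≈ 196, Q* ≈ 119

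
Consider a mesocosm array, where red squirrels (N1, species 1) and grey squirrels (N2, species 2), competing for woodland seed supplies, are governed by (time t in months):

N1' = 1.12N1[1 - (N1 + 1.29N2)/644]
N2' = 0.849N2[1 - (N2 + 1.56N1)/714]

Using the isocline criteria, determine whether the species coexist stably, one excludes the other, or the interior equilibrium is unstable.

Compare the nullcline intercepts: K1/α12 = 644/1.29 = 499 < K2 = 714; K2/α21 = 714/1.56 = 458 < K1 = 644.
Since both are reversed, neither can invade when rare; the interior point is a saddle.

unstable coexistence (outcome depends on initial conditions)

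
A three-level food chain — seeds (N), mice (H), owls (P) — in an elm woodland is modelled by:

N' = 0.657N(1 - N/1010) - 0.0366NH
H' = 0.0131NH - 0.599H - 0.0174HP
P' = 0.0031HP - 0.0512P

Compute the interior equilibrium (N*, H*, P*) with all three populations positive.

From dP/dt = 0: 0.0031H* = 0.0512, so H* = 16.5.
From dN/dt = 0: 0.657(1 - N*/1010) = 0.0366·16.5, giving N* = 1010·(1 - 0.92) = 80.7.
From dH/dt = 0: 0.0131·80.7 - 0.599 = 0.0174P*, so P* = 0.458/0.0174 = 26.3.

N* ≈ 80.7, H* ≈ 16.5, P* ≈ 26.3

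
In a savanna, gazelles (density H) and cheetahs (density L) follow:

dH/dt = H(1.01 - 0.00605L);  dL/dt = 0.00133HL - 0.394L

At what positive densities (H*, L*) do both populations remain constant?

Set dL/dt = 0 with L > 0: 0.00133H - 0.394 = 0, so H* = 0.394/0.00133 = 296.
Set dH/dt = 0 with H > 0: 1.01 - 0.00605L = 0, so L* = 1.01/0.00605 = 167.

H* ≈ 296, L* ≈ 167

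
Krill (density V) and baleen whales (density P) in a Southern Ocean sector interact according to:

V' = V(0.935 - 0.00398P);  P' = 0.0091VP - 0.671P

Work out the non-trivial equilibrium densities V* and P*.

V* ≈ 73.7, P* ≈ 235

Set dP/dt = 0 with P > 0: 0.0091V - 0.671 = 0, so V* = 0.671/0.0091 = 73.7.
Set dV/dt = 0 with V > 0: 0.935 - 0.00398P = 0, so P* = 0.935/0.00398 = 235.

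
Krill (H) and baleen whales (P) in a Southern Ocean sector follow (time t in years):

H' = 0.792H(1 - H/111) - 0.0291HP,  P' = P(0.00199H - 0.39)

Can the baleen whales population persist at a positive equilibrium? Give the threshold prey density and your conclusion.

The predator equation gives dP/dt > 0 only when H > 0.39/0.00199 = 196.
Without the predator, H → K = 111. Since 111 < 196, the predator cannot invade.

Threshold H = 196; K < 196, so no, the predator goes extinct.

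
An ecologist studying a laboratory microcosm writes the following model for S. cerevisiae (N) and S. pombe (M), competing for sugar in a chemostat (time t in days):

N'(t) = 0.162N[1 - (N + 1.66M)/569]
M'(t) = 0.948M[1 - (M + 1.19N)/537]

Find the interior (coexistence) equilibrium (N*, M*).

N* ≈ 331, M* ≈ 144

Setting both brackets to zero gives the nullclines N + 1.66M = 569 and 1.19N + M = 537.
Substituting M = 537 - 1.19N into the first: N(1 - 1.66·1.19) = 569 - 1.66·537.
So N* = -322/-0.975 = 331, and then M* = 537 - 1.19·331 = 144.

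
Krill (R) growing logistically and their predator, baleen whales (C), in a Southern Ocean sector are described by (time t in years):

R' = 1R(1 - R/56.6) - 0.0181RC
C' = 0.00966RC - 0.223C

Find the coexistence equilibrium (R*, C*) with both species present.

R* ≈ 23.1, C* ≈ 32.7

From dC/dt = 0 with C > 0: 0.00966R* = 0.223, so R* = 23.1.
Substitute into dR/dt = 0: 1(1 - 23.1/56.6) = 0.0181C*.
The bracket is 0.592, giving C* = 0.592/0.0181 = 32.7.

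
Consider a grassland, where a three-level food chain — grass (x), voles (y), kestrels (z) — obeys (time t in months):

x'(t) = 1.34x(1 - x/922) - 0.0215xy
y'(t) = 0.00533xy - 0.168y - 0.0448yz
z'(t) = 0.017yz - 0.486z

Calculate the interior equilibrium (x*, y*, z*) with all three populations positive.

x* ≈ 499, y* ≈ 28.6, z* ≈ 55.6

From dz/dt = 0: 0.017y* = 0.486, so y* = 28.6.
From dx/dt = 0: 1.34(1 - x*/922) = 0.0215·28.6, giving x* = 922·(1 - 0.459) = 499.
From dy/dt = 0: 0.00533·499 - 0.168 = 0.0448z*, so z* = 2.49/0.0448 = 55.6.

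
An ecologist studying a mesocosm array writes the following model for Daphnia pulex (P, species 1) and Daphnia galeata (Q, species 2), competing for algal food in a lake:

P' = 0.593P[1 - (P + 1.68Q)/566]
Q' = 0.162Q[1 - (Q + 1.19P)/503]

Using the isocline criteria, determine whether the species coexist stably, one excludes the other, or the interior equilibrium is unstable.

Compare the nullcline intercepts: K1/α12 = 566/1.68 = 337 < K2 = 503; K2/α21 = 503/1.19 = 423 < K1 = 566.
Since both are reversed, neither can invade when rare; the interior point is a saddle.

unstable coexistence (outcome depends on initial conditions)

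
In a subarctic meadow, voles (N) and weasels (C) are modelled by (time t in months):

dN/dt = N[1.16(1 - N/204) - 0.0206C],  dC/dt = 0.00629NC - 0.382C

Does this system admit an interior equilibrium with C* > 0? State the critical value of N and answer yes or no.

The predator equation gives dC/dt > 0 only when N > 0.382/0.00629 = 60.7.
Without the predator, N → K = 204. Since 204 > 60.7, the predator can invade and persist.

Threshold N = 60.7; K > 60.7, so yes, the predator persists.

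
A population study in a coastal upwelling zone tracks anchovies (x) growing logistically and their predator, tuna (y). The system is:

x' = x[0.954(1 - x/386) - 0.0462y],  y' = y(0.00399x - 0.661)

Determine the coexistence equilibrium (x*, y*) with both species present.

From dy/dt = 0 with y > 0: 0.00399x* = 0.661, so x* = 166.
Substitute into dx/dt = 0: 0.954(1 - 166/386) = 0.0462y*.
The bracket is 0.571, giving y* = 0.545/0.0462 = 11.8.

x* ≈ 166, y* ≈ 11.8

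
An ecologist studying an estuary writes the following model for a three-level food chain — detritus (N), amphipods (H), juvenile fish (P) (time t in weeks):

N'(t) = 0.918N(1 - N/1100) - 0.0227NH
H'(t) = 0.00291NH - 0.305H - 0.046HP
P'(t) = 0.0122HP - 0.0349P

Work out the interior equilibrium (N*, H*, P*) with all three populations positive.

From dP/dt = 0: 0.0122H* = 0.0349, so H* = 2.86.
From dN/dt = 0: 0.918(1 - N*/1100) = 0.0227·2.86, giving N* = 1100·(1 - 0.0707) = 1020.
From dH/dt = 0: 0.00291·1020 - 0.305 = 0.046P*, so P* = 2.67/0.046 = 58.

N* ≈ 1020, H* ≈ 2.86, P* ≈ 58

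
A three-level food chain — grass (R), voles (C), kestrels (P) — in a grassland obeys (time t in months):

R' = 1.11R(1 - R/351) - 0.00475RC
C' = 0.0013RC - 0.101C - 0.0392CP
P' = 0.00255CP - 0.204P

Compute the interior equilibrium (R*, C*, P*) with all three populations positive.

From dP/dt = 0: 0.00255C* = 0.204, so C* = 80.
From dR/dt = 0: 1.11(1 - R*/351) = 0.00475·80, giving R* = 351·(1 - 0.342) = 231.
From dC/dt = 0: 0.0013·231 - 0.101 = 0.0392P*, so P* = 0.199/0.0392 = 5.08.

R* ≈ 231, C* ≈ 80, P* ≈ 5.08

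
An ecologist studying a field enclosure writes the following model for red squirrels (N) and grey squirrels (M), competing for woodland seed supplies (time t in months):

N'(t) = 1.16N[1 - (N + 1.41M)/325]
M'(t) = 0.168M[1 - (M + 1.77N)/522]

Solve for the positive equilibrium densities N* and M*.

Setting both brackets to zero gives the nullclines N + 1.41M = 325 and 1.77N + M = 522.
Substituting M = 522 - 1.77N into the first: N(1 - 1.41·1.77) = 325 - 1.41·522.
So N* = -411/-1.5 = 275, and then M* = 522 - 1.77·275 = 35.6.

N* ≈ 275, M* ≈ 35.6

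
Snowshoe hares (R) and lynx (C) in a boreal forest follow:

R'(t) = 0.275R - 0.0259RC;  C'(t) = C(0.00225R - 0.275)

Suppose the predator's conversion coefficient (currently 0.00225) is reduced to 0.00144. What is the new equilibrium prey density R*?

R* ≈ 191

At the interior fixed point, setting dC/dt = 0 with C > 0 fixes R* = (predator death rate)/(RC coefficient) — independent of the other coefficients.
With the change, R* = 0.275/0.00144 = 191; it rises from 122.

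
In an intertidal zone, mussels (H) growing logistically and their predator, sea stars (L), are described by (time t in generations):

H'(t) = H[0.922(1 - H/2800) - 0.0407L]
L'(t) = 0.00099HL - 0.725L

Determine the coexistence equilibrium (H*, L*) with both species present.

From dL/dt = 0 with L > 0: 0.00099H* = 0.725, so H* = 732.
Substitute into dH/dt = 0: 0.922(1 - 732/2800) = 0.0407L*.
The bracket is 0.738, giving L* = 0.681/0.0407 = 16.7.

H* ≈ 732, L* ≈ 16.7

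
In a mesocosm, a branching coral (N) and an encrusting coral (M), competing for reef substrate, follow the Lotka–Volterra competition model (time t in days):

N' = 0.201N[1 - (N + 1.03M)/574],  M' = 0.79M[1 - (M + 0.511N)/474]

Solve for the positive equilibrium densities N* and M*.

Setting both brackets to zero gives the nullclines N + 1.03M = 574 and 0.511N + M = 474.
Substituting M = 474 - 0.511N into the first: N(1 - 1.03·0.511) = 574 - 1.03·474.
So N* = 85.8/0.474 = 181, and then M* = 474 - 0.511·181 = 381.

N* ≈ 181, M* ≈ 381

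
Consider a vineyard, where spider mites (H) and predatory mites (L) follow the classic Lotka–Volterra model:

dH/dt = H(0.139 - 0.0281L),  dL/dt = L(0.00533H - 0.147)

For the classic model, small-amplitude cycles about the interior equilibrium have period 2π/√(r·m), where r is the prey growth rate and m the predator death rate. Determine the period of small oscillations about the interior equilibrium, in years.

T ≈ 44 years

Here r = 0.139 and m = 0.147, so r·m = 0.0204.
ω = √0.0204 = 0.143 per year, hence T = 2π/ω ≈ 44 years.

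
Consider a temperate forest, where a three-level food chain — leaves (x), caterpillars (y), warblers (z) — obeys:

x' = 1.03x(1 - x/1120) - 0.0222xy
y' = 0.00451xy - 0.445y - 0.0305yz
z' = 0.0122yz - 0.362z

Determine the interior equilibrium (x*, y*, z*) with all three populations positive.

x* ≈ 404, y* ≈ 29.7, z* ≈ 45.1

From dz/dt = 0: 0.0122y* = 0.362, so y* = 29.7.
From dx/dt = 0: 1.03(1 - x*/1120) = 0.0222·29.7, giving x* = 1120·(1 - 0.64) = 404.
From dy/dt = 0: 0.00451·404 - 0.445 = 0.0305z*, so z* = 1.38/0.0305 = 45.1.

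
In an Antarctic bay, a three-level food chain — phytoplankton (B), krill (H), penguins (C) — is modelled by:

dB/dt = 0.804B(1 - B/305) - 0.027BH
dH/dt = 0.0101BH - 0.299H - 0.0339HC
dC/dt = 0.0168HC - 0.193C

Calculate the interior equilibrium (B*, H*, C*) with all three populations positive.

B* ≈ 187, H* ≈ 11.5, C* ≈ 47

From dC/dt = 0: 0.0168H* = 0.193, so H* = 11.5.
From dB/dt = 0: 0.804(1 - B*/305) = 0.027·11.5, giving B* = 305·(1 - 0.386) = 187.
From dH/dt = 0: 0.0101·187 - 0.299 = 0.0339C*, so C* = 1.59/0.0339 = 47.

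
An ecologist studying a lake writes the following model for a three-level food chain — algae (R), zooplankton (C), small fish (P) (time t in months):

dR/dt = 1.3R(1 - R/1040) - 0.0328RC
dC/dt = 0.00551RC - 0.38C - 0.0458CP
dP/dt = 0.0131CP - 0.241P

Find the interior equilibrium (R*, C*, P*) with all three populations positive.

R* ≈ 557, C* ≈ 18.4, P* ≈ 58.7

From dP/dt = 0: 0.0131C* = 0.241, so C* = 18.4.
From dR/dt = 0: 1.3(1 - R*/1040) = 0.0328·18.4, giving R* = 1040·(1 - 0.464) = 557.
From dC/dt = 0: 0.00551·557 - 0.38 = 0.0458P*, so P* = 2.69/0.0458 = 58.7.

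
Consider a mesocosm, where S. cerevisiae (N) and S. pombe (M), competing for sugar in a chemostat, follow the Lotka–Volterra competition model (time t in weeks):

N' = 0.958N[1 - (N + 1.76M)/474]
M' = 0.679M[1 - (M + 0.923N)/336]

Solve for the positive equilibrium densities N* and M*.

N* ≈ 188, M* ≈ 163

Setting both brackets to zero gives the nullclines N + 1.76M = 474 and 0.923N + M = 336.
Substituting M = 336 - 0.923N into the first: N(1 - 1.76·0.923) = 474 - 1.76·336.
So N* = -117/-0.624 = 188, and then M* = 336 - 0.923·188 = 163.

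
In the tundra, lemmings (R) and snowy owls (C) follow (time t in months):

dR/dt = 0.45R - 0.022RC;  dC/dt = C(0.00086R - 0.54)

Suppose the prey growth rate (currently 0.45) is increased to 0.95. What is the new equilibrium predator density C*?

C* ≈ 43.2

At the interior fixed point, setting dR/dt = 0 with R > 0 fixes C* = (prey growth rate)/(RC coefficient) — independent of the other coefficients.
With the change, C* = 0.95/0.022 = 43.2; it rises from 20.5.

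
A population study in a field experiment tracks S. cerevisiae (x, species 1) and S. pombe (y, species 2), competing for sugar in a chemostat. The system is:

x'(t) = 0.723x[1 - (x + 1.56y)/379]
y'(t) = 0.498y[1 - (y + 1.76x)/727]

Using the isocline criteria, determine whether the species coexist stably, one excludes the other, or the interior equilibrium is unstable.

species 2 excludes species 1

Compare the nullcline intercepts: K1/α12 = 379/1.56 = 243 < K2 = 727; K2/α21 = 727/1.76 = 413 > K1 = 379.
Since the inequalities point opposite ways, species 2 can invade but species 1 cannot.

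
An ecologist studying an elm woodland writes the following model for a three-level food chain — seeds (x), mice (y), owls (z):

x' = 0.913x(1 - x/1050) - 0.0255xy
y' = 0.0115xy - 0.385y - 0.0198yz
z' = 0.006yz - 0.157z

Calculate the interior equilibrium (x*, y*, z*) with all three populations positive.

From dz/dt = 0: 0.006y* = 0.157, so y* = 26.2.
From dx/dt = 0: 0.913(1 - x*/1050) = 0.0255·26.2, giving x* = 1050·(1 - 0.731) = 283.
From dy/dt = 0: 0.0115·283 - 0.385 = 0.0198z*, so z* = 2.87/0.0198 = 145.

x* ≈ 283, y* ≈ 26.2, z* ≈ 145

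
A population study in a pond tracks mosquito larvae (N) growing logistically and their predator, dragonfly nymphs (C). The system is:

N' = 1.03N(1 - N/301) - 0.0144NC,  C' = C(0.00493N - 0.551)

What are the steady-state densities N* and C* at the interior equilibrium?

From dC/dt = 0 with C > 0: 0.00493N* = 0.551, so N* = 112.
Substitute into dN/dt = 0: 1.03(1 - 112/301) = 0.0144C*.
The bracket is 0.629, giving C* = 0.648/0.0144 = 45.

N* ≈ 112, C* ≈ 45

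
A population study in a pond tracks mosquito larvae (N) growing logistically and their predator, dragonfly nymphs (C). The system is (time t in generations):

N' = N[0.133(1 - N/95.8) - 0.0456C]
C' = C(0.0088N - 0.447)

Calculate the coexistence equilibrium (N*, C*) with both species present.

N* ≈ 50.8, C* ≈ 1.37

From dC/dt = 0 with C > 0: 0.0088N* = 0.447, so N* = 50.8.
Substitute into dN/dt = 0: 0.133(1 - 50.8/95.8) = 0.0456C*.
The bracket is 0.47, giving C* = 0.0625/0.0456 = 1.37.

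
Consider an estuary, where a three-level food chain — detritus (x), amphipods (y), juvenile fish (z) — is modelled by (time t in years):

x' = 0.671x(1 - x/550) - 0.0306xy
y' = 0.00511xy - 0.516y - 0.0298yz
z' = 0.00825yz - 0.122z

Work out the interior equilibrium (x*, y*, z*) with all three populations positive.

From dz/dt = 0: 0.00825y* = 0.122, so y* = 14.8.
From dx/dt = 0: 0.671(1 - x*/550) = 0.0306·14.8, giving x* = 550·(1 - 0.674) = 179.
From dy/dt = 0: 0.00511·179 - 0.516 = 0.0298z*, so z* = 0.399/0.0298 = 13.4.

x* ≈ 179, y* ≈ 14.8, z* ≈ 13.4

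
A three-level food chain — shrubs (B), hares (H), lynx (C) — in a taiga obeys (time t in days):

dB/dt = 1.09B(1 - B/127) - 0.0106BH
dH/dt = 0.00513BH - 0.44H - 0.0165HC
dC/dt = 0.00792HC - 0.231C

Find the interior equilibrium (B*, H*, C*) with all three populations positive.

B* ≈ 91, H* ≈ 29.2, C* ≈ 1.62

From dC/dt = 0: 0.00792H* = 0.231, so H* = 29.2.
From dB/dt = 0: 1.09(1 - B*/127) = 0.0106·29.2, giving B* = 127·(1 - 0.284) = 91.
From dH/dt = 0: 0.00513·91 - 0.44 = 0.0165C*, so C* = 0.0267/0.0165 = 1.62.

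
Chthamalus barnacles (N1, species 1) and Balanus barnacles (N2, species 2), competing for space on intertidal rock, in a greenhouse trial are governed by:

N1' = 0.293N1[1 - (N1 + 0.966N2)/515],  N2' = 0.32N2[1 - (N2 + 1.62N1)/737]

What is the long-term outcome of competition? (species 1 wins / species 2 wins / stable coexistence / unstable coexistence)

Compare the nullcline intercepts: K1/α12 = 515/0.966 = 533 < K2 = 737; K2/α21 = 737/1.62 = 455 < K1 = 515.
Since both are reversed, neither can invade when rare; the interior point is a saddle.

unstable coexistence (outcome depends on initial conditions)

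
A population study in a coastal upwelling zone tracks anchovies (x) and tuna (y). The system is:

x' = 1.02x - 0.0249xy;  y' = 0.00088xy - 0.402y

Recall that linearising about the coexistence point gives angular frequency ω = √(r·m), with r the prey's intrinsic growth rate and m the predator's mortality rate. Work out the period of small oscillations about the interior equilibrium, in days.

Here r = 1.02 and m = 0.402, so r·m = 0.41.
ω = √0.41 = 0.64 per day, hence T = 2π/ω ≈ 9.81 days.

T ≈ 9.81 days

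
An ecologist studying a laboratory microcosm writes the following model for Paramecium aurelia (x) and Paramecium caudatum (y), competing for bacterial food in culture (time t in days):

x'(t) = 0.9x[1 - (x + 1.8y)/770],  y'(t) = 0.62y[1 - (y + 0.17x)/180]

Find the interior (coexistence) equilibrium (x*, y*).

x* ≈ 643, y* ≈ 70.7

Setting both brackets to zero gives the nullclines x + 1.8y = 770 and 0.17x + y = 180.
Substituting y = 180 - 0.17x into the first: x(1 - 1.8·0.17) = 770 - 1.8·180.
So x* = 446/0.694 = 643, and then y* = 180 - 0.17·643 = 70.7.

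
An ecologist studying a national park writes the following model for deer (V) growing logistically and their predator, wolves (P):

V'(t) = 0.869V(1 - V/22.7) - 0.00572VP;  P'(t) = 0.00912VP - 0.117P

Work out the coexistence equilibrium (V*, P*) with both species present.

V* ≈ 12.8, P* ≈ 66.1

From dP/dt = 0 with P > 0: 0.00912V* = 0.117, so V* = 12.8.
Substitute into dV/dt = 0: 0.869(1 - 12.8/22.7) = 0.00572P*.
The bracket is 0.435, giving P* = 0.378/0.00572 = 66.1.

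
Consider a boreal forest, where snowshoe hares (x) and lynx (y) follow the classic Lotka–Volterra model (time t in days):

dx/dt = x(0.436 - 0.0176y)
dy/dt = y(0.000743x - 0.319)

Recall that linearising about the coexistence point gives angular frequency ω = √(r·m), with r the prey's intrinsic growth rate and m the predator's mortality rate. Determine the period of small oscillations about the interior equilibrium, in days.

Here r = 0.436 and m = 0.319, so r·m = 0.139.
ω = √0.139 = 0.373 per day, hence T = 2π/ω ≈ 16.8 days.

T ≈ 16.8 days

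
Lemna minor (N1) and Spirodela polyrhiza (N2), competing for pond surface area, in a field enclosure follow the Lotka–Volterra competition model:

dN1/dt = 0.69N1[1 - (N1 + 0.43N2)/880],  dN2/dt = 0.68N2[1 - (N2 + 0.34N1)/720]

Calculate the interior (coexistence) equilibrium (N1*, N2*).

Setting both brackets to zero gives the nullclines N1 + 0.43N2 = 880 and 0.34N1 + N2 = 720.
Substituting N2 = 720 - 0.34N1 into the first: N1(1 - 0.43·0.34) = 880 - 0.43·720.
So N1* = 570/0.854 = 668, and then N2* = 720 - 0.34·668 = 493.

N1* ≈ 668, N2* ≈ 493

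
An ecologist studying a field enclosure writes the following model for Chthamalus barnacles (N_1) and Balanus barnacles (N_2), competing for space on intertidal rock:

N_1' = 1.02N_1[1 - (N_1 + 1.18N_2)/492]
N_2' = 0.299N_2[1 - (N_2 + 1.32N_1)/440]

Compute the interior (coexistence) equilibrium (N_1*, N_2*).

N_1* ≈ 48.8, N_2* ≈ 376

Setting both brackets to zero gives the nullclines N_1 + 1.18N_2 = 492 and 1.32N_1 + N_2 = 440.
Substituting N_2 = 440 - 1.32N_1 into the first: N_1(1 - 1.18·1.32) = 492 - 1.18·440.
So N_1* = -27.2/-0.558 = 48.8, and then N_2* = 440 - 1.32·48.8 = 376.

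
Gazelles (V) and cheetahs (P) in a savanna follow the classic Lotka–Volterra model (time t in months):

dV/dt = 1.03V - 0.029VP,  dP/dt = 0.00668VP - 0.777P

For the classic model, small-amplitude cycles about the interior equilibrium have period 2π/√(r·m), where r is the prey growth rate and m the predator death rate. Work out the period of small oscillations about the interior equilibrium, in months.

T ≈ 7.02 months

Here r = 1.03 and m = 0.777, so r·m = 0.8.
ω = √0.8 = 0.895 per month, hence T = 2π/ω ≈ 7.02 months.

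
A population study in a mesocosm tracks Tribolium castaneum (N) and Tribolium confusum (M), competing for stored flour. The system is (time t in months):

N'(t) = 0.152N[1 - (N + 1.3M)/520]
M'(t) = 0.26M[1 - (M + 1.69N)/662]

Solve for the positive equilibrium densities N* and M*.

Setting both brackets to zero gives the nullclines N + 1.3M = 520 and 1.69N + M = 662.
Substituting M = 662 - 1.69N into the first: N(1 - 1.3·1.69) = 520 - 1.3·662.
So N* = -341/-1.2 = 285, and then M* = 662 - 1.69·285 = 181.

N* ≈ 285, M* ≈ 181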